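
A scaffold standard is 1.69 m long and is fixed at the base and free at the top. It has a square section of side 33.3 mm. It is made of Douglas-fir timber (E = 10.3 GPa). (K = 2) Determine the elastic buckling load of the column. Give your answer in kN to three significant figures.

P_cr ≈ 0.912 kN

I = a⁴/12 = 33.3⁴/12 = 1.025×10^5 mm⁴
I = 1.025×10^5 mm⁴ = 1.025×10^-7 m⁴
Effective length L_e = K·L = 2 × 1.69 = 3.380 m
P_cr = π²EI / L_e² = π² × 10.3×10⁹ × 1.025×10^-7 / 3.380² = 911.8 N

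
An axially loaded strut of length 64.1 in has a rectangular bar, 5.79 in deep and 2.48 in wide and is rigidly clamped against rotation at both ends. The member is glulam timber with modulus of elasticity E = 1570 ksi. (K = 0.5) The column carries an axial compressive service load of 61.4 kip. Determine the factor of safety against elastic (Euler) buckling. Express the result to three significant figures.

n ≈ 1.81

Buckling occurs about the weak axis: I_min = h·b³/12 with b = 2.48 in (the shorter side).
I_min = 5.79×2.48³/12 = 7.360 in⁴
Effective length L_e = K·L = 0.5 × 64.1 = 32.05 in
P_cr = π²EI / L_e² = π² × 1570×10³ × 7.360 / 32.05² = 1.110×10^5 lb
Factor of safety n = P_cr / P = 111.02 / 61.4 = 1.81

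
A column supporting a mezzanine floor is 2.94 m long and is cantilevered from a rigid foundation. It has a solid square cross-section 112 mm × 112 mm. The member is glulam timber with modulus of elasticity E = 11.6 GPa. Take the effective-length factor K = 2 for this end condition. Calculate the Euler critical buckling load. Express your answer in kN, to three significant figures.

P_cr ≈ 43.4 kN

I = a⁴/12 = 112⁴/12 = 1.311×10^7 mm⁴
I = 1.311×10^7 mm⁴ = 1.311×10^-5 m⁴
Effective length L_e = K·L = 2 × 2.94 = 5.880 m
P_cr = π²EI / L_e² = π² × 11.6×10⁹ × 1.311×10^-5 / 5.880² = 4.342×10^4 N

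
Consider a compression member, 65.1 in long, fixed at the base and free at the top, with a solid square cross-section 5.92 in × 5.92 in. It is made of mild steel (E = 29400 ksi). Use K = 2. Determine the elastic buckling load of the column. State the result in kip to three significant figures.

P_cr ≈ 1750 kip

I = a⁴/12 = 5.92⁴/12 = 102.4 in⁴
Effective length L_e = K·L = 2 × 65.1 = 130.2 in
P_cr = π²EI / L_e² = π² × 29400×10³ × 102.4 / 130.2² = 1.752×10^6 lb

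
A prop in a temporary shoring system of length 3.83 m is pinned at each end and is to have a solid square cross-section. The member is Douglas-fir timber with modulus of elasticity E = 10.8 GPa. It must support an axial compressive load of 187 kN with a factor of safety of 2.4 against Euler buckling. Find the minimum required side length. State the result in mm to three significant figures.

a ≈ 165 mm

Required P_cr = n·P = 2.4 × 187 = 448.8 kN
L_e = K·L = 1 × 3.83 = 3.830 m
Required I = P_cr·L_e²/(π²E) = 4.488×10^5 × 3.830² / (π² × 1.08×10^10) = 6.176×10^-5 m⁴
I_req = 6.176×10^7 mm⁴
Solid square: I = a⁴/12  ⇒  a = (12I)^(1/4) = (12×6.176×10^7)^(1/4) = 165 mm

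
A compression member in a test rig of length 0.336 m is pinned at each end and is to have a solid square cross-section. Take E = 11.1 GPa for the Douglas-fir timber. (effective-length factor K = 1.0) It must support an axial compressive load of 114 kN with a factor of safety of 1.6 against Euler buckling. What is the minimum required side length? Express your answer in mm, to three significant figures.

a ≈ 38.8 mm

Required P_cr = n·P = 1.6 × 114 = 182.4 kN
L_e = K·L = 1 × 0.336 = 0.3360 m
Required I = P_cr·L_e²/(π²E) = 1.824×10^5 × 0.3360² / (π² × 1.11×10^10) = 1.880×10^-7 m⁴
I_req = 1.880×10^5 mm⁴
Solid square: I = a⁴/12  ⇒  a = (12I)^(1/4) = (12×1.880×10^5)^(1/4) = 38.8 mm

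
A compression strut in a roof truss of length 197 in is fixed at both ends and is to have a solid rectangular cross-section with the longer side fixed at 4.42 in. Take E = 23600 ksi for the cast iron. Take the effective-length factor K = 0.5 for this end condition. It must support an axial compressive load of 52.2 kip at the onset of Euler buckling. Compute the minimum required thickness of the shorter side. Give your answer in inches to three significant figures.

L_e = K·L = 0.5 × 197 = 98.50 in
Required I = P_cr·L_e²/(π²E) = 5.220×10^4 × 98.50² / (π² × 2.36×10^7) = 2.174 in⁴
Rectangle, weak axis: I_min = h·b³/12 with h = 4.42 in fixed  ⇒  b = (12I/h)^(1/3) = 1.81 in

b ≈ 1.81 in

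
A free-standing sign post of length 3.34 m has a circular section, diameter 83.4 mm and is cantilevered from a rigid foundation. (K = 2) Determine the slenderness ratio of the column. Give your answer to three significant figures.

λ ≈ 320

I = πd⁴/64 = π×83.4⁴/64 = 2.375×10^6 mm⁴
A = 5.463×10^3 mm²;  r_min = √(I/A) = √(2.375×10^6/5.463×10^3) = 20.85 mm
L_e = K·L = 2 × 3.34 m = 6.680 m = 6680.0 mm
λ = L_e / r_min = 6680.0 / 20.85 = 320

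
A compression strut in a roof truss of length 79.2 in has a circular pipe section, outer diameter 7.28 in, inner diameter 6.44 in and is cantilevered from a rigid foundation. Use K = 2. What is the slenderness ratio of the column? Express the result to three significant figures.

λ ≈ 65.2

d_o = 7.28 in, d_i = 6.44 in
I = π(d_o⁴ − d_i⁴)/64 = π(7.28⁴ − 6.440⁴)/64 = 53.44 in⁴
A = 9.052 in²;  r_min = √(I/A) = √(53.44/9.052) = 2.430 in
L_e = K·L = 2 × 79.2 = 158.4 in
λ = L_e / r_min = 158.40 / 2.430 = 65.2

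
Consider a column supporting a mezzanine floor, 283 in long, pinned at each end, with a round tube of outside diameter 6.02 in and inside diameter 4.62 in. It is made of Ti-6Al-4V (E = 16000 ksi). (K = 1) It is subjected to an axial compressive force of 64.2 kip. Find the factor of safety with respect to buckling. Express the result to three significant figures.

n ≈ 1.29

d_o = 6.02 in, d_i = 4.62 in
I = π(d_o⁴ − d_i⁴)/64 = π(6.02⁴ − 4.620⁴)/64 = 42.11 in⁴
Effective length L_e = K·L = 1 × 283 = 283.0 in
P_cr = π²EI / L_e² = π² × 16000×10³ × 42.11 / 283.0² = 8.302×10^4 lb
Factor of safety n = P_cr / P = 83.022 / 64.2 = 1.29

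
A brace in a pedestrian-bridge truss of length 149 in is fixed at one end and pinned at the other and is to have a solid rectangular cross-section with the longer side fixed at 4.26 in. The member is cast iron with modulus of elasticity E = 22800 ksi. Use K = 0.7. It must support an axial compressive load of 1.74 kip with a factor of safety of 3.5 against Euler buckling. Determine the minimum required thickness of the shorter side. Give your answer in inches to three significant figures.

Required P_cr = n·P = 3.5 × 1.74 = 6.090 kip
L_e = K·L = 0.7 × 149 = 104.3 in
Required I = P_cr·L_e²/(π²E) = 6.090×10^3 × 104.3² / (π² × 2.28×10^7) = 0.2944 in⁴
Rectangle, weak axis: I_min = h·b³/12 with h = 4.26 in fixed  ⇒  b = (12I/h)^(1/3) = 0.940 in

b ≈ 0.940 in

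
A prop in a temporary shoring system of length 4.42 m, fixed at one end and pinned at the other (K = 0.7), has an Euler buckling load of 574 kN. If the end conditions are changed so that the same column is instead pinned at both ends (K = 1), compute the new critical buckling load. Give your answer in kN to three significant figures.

P_cr ≈ 281 kN

P_cr ∝ 1/K², so P_cr,new = P_cr,old × (K_old/K_new)² = 574 × (0.7/1)²
= 574 × 0.4900 = 281 kN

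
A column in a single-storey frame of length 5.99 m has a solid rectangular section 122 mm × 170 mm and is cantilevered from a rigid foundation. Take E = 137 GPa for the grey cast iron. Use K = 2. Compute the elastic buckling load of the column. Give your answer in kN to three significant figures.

P_cr ≈ 242 kN

Buckling occurs about the weak axis: I_min = h·b³/12 with b = 122 mm (the shorter side).
I_min = 170×122³/12 = 2.572×10^7 mm⁴
I = 2.572×10^7 mm⁴ = 2.572×10^-5 m⁴
Effective length L_e = K·L = 2 × 5.99 = 11.98 m
P_cr = π²EI / L_e² = π² × 137×10⁹ × 2.572×10^-5 / 11.98² = 2.424×10^5 N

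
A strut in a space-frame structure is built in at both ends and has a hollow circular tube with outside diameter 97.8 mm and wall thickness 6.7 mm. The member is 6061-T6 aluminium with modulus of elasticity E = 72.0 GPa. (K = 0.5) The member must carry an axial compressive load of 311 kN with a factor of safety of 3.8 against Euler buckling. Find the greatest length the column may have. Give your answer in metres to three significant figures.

L_max ≈ 2.19 m

Inner diameter d_i = 97.8 − 2×6.7 = 84.40 mm
I = π(d_o⁴ − d_i⁴)/64 = π(97.8⁴ − 84.40⁴)/64 = 2.000×10^6 mm⁴
I = 2.000×10^-6 m⁴
Required critical load P_cr = n·P = 3.8 × 311 = 1182 kN = 1.182×10^6 N
From P_cr = π²EI/(K·L)²:  L = (1/K)·√(π²EI/P_cr) = (1/0.5)·√(π²×7.20×10^10×2.000×10^-6/1.182×10^6)
L = 2.19 m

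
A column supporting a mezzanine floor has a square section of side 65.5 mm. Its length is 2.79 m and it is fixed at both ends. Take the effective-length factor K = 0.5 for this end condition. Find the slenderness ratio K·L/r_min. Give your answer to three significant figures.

λ ≈ 73.8

For a square r = a/√12 = 65.5/√12 = 18.91 mm
L_e = K·L = 0.5 × 2.79 m = 1.395 m = 1395.0 mm
λ = L_e / r_min = 1395.0 / 18.91 = 73.8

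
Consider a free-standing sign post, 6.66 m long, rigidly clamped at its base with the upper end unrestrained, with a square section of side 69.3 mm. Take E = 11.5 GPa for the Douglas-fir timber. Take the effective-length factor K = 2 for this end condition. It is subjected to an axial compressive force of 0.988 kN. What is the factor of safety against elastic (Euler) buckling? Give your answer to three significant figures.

n ≈ 1.24

I = a⁴/12 = 69.3⁴/12 = 1.922×10^6 mm⁴
I = 1.922×10^6 mm⁴ = 1.922×10^-6 m⁴
Effective length L_e = K·L = 2 × 6.66 = 13.32 m
P_cr = π²EI / L_e² = π² × 11.5×10⁹ × 1.922×10^-6 / 13.32² = 1.230×10^3 N
Factor of safety n = P_cr / P = 1.2295 / 0.988 = 1.24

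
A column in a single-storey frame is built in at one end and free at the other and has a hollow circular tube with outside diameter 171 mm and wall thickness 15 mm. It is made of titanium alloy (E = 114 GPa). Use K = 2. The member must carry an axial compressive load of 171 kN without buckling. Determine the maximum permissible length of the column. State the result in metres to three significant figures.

Inner diameter d_i = 171 − 2×15 = 141.0 mm
I = π(d_o⁴ − d_i⁴)/64 = π(171⁴ − 141.0⁴)/64 = 2.257×10^7 mm⁴
I = 2.257×10^-5 m⁴
At the buckling limit P_cr = P = 1.710×10^5 N
From P_cr = π²EI/(K·L)²:  L = (1/K)·√(π²EI/P_cr) = (1/2)·√(π²×1.14×10^11×2.257×10^-5/1.710×10^5)
L = 6.09 m

L_max ≈ 6.09 m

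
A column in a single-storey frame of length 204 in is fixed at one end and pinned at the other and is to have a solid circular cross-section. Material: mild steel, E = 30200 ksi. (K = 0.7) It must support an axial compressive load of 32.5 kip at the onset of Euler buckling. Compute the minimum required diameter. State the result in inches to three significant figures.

L_e = K·L = 0.7 × 204 = 142.8 in
Required I = P_cr·L_e²/(π²E) = 3.250×10^4 × 142.8² / (π² × 3.02×10^7) = 2.223 in⁴
Solid circle: I = πd⁴/64  ⇒  d = (64I/π)^(1/4) = (64×2.223/π)^(1/4) = 2.59 in

d ≈ 2.59 in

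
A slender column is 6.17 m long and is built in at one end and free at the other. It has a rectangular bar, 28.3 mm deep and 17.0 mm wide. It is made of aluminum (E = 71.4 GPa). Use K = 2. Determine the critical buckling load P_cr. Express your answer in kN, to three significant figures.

Buckling occurs about the weak axis: I_min = h·b³/12 with b = 17.0 mm (the shorter side).
I_min = 28.3×17.0³/12 = 1.159×10^4 mm⁴
I = 1.159×10^4 mm⁴ = 1.159×10^-8 m⁴
Effective length L_e = K·L = 2 × 6.17 = 12.34 m
P_cr = π²EI / L_e² = π² × 71.4×10⁹ × 1.159×10^-8 / 12.34² = 53.62 N

P_cr ≈ 0.0536 kN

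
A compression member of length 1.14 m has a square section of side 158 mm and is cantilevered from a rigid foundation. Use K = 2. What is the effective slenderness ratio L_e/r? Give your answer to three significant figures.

λ ≈ 50.0

I = a⁴/12 = 158⁴/12 = 5.193×10^7 mm⁴
A = 2.496×10^4 mm²;  r_min = √(I/A) = √(5.193×10^7/2.496×10^4) = 45.61 mm
L_e = K·L = 2 × 1.14 m = 2.280 m = 2280.0 mm
λ = L_e / r_min = 2280.0 / 45.61 = 50.0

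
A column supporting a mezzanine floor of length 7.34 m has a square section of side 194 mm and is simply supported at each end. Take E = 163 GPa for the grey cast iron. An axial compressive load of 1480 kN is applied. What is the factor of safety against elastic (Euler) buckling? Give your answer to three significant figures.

I = a⁴/12 = 194⁴/12 = 1.180×10^8 mm⁴
I = 1.180×10^8 mm⁴ = 1.180×10^-4 m⁴
Effective length L_e = K·L = 1 × 7.34 = 7.340 m
P_cr = π²EI / L_e² = π² × 163×10⁹ × 1.180×10^-4 / 7.340² = 3.525×10^6 N
Factor of safety n = P_cr / P = 3524.7 / 1480 = 2.38

n ≈ 2.38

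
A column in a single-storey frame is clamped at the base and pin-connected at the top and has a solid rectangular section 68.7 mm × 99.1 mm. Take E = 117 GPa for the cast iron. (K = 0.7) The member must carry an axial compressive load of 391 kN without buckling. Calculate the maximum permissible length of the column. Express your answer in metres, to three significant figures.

L_max ≈ 4.02 m

Buckling occurs about the weak axis: I_min = h·b³/12 with b = 68.7 mm (the shorter side).
I_min = 99.1×68.7³/12 = 2.678×10^6 mm⁴
I = 2.678×10^-6 m⁴
At the buckling limit P_cr = P = 3.910×10^5 N
From P_cr = π²EI/(K·L)²:  L = (1/K)·√(π²EI/P_cr) = (1/0.7)·√(π²×1.17×10^11×2.678×10^-6/3.910×10^5)
L = 4.02 m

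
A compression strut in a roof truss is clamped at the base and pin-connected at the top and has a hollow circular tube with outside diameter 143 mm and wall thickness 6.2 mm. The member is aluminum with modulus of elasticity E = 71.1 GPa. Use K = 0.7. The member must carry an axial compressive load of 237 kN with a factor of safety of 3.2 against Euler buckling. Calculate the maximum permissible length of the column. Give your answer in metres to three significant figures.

Inner diameter d_i = 143 − 2×6.2 = 130.6 mm
I = π(d_o⁴ − d_i⁴)/64 = π(143⁴ − 130.6⁴)/64 = 6.246×10^6 mm⁴
I = 6.246×10^-6 m⁴
Required critical load P_cr = n·P = 3.2 × 237 = 758.4 kN = 7.584×10^5 N
From P_cr = π²EI/(K·L)²:  L = (1/K)·√(π²EI/P_cr) = (1/0.7)·√(π²×7.11×10^10×6.246×10^-6/7.584×10^5)
L = 3.43 m

L_max ≈ 3.43 m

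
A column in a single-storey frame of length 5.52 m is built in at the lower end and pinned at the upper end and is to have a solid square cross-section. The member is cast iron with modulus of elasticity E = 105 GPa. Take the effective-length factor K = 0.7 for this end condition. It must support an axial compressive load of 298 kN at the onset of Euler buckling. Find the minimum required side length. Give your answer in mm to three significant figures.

a ≈ 84.7 mm

L_e = K·L = 0.7 × 5.52 = 3.864 m
Required I = P_cr·L_e²/(π²E) = 2.980×10^5 × 3.864² / (π² × 1.05×10^11) = 4.293×10^-6 m⁴
I_req = 4.293×10^6 mm⁴
Solid square: I = a⁴/12  ⇒  a = (12I)^(1/4) = (12×4.293×10^6)^(1/4) = 84.7 mm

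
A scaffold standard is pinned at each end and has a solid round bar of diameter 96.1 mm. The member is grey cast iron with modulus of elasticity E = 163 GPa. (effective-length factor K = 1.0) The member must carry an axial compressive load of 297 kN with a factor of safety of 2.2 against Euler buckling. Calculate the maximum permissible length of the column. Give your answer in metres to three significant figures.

L_max ≈ 3.21 m

I = πd⁴/64 = π×96.1⁴/64 = 4.187×10^6 mm⁴
I = 4.187×10^-6 m⁴
Required critical load P_cr = n·P = 2.2 × 297 = 653.4 kN = 6.534×10^5 N
From P_cr = π²EI/(K·L)²:  L = (1/K)·√(π²EI/P_cr) = (1/1)·√(π²×1.63×10^11×4.187×10^-6/6.534×10^5)
L = 3.21 m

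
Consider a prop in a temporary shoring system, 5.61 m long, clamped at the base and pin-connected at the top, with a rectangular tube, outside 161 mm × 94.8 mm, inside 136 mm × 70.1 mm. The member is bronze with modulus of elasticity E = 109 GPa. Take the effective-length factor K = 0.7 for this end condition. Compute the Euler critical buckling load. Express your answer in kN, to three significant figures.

P_cr ≈ 525 kN

Weak-axis I_min = (h_o·b_o³ − h_i·b_i³)/12 with b_o = 94.8, b_i = 70.10 mm (shorter outer/inner sides).
I_min = (161×94.8³ − 136.0×70.10³)/12 = 7.527×10^6 mm⁴
I = 7.527×10^6 mm⁴ = 7.527×10^-6 m⁴
Effective length L_e = K·L = 0.7 × 5.61 = 3.927 m
P_cr = π²EI / L_e² = π² × 109×10⁹ × 7.527×10^-6 / 3.927² = 5.251×10^5 N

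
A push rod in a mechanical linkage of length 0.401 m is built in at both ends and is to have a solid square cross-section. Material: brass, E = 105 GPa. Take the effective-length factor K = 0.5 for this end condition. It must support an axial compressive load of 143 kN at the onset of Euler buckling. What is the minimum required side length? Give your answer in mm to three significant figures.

L_e = K·L = 0.5 × 0.401 = 0.2005 m
Required I = P_cr·L_e²/(π²E) = 1.430×10^5 × 0.2005² / (π² × 1.05×10^11) = 5.547×10^-9 m⁴
I_req = 5.547×10^3 mm⁴
Solid square: I = a⁴/12  ⇒  a = (12I)^(1/4) = (12×5.547×10^3)^(1/4) = 16.1 mm

a ≈ 16.1 mm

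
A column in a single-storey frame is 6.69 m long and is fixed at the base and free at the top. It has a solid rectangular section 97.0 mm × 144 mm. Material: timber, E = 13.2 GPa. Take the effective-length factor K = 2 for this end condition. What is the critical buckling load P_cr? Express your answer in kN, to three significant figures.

Buckling occurs about the weak axis: I_min = h·b³/12 with b = 97.0 mm (the shorter side).
I_min = 144×97.0³/12 = 1.095×10^7 mm⁴
I = 1.095×10^7 mm⁴ = 1.095×10^-5 m⁴
Effective length L_e = K·L = 2 × 6.69 = 13.38 m
P_cr = π²EI / L_e² = π² × 13.2×10⁹ × 1.095×10^-5 / 13.38² = 7.970×10^3 N

P_cr ≈ 7.97 kN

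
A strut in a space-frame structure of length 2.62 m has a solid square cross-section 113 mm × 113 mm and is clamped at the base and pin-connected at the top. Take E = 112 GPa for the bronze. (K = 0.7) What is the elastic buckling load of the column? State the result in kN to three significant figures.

P_cr ≈ 4470 kN

I = a⁴/12 = 113⁴/12 = 1.359×10^7 mm⁴
I = 1.359×10^7 mm⁴ = 1.359×10^-5 m⁴
Effective length L_e = K·L = 0.7 × 2.62 = 1.834 m
P_cr = π²EI / L_e² = π² × 112×10⁹ × 1.359×10^-5 / 1.834² = 4.465×10^6 N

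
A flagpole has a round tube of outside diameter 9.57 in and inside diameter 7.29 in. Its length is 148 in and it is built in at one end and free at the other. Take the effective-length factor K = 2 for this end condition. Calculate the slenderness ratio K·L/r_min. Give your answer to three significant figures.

λ ≈ 98.4

d_o = 9.57 in, d_i = 7.29 in
I = π(d_o⁴ − d_i⁴)/64 = π(9.57⁴ − 7.290⁴)/64 = 273.1 in⁴
A = 30.19 in²;  r_min = √(I/A) = √(273.1/30.19) = 3.008 in
L_e = K·L = 2 × 148 = 296.0 in
λ = L_e / r_min = 296.00 / 3.008 = 98.4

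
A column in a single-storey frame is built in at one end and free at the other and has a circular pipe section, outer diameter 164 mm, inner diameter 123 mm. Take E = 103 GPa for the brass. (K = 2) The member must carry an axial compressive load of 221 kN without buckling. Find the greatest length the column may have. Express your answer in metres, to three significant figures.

d_o = 164 mm, d_i = 123 mm
I = π(d_o⁴ − d_i⁴)/64 = π(164⁴ − 123.0⁴)/64 = 2.427×10^7 mm⁴
I = 2.427×10^-5 m⁴
At the buckling limit P_cr = P = 2.210×10^5 N
From P_cr = π²EI/(K·L)²:  L = (1/K)·√(π²EI/P_cr) = (1/2)·√(π²×1.03×10^11×2.427×10^-5/2.210×10^5)
L = 5.28 m

L_max ≈ 5.28 m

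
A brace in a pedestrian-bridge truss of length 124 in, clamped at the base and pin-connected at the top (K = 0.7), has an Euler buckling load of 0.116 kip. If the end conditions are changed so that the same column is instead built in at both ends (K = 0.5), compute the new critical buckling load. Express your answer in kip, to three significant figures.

P_cr ≈ 0.227 kip

P_cr ∝ 1/K², so P_cr,new = P_cr,old × (K_old/K_new)² = 0.116 × (0.7/0.5)²
= 0.116 × 1.960 = 0.227 kip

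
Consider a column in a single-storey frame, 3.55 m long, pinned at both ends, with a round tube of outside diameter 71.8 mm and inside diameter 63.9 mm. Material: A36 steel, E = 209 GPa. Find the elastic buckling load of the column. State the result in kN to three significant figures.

P_cr ≈ 79.6 kN

d_o = 71.8 mm, d_i = 63.9 mm
I = π(d_o⁴ − d_i⁴)/64 = π(71.8⁴ − 63.90⁴)/64 = 4.862×10^5 mm⁴
I = 4.862×10^5 mm⁴ = 4.862×10^-7 m⁴
Effective length L_e = K·L = 1 × 3.55 = 3.550 m
P_cr = π²EI / L_e² = π² × 209×10⁹ × 4.862×10^-7 / 3.550² = 7.957×10^4 N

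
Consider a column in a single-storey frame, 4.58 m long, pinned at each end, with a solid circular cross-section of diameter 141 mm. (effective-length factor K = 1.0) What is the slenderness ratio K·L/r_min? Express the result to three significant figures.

λ ≈ 130

For a solid circle r = d/4 = 141/4 = 35.25 mm
L_e = K·L = 1 × 4.58 m = 4.580 m = 4580.0 mm
λ = L_e / r_min = 4580.0 / 35.25 = 130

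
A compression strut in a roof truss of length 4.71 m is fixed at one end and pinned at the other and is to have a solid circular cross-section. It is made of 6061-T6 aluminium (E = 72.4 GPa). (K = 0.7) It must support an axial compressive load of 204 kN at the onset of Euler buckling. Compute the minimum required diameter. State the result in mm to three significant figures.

d ≈ 89.2 mm

L_e = K·L = 0.7 × 4.71 = 3.297 m
Required I = P_cr·L_e²/(π²E) = 2.040×10^5 × 3.297² / (π² × 7.24×10^10) = 3.103×10^-6 m⁴
I_req = 3.103×10^6 mm⁴
Solid circle: I = πd⁴/64  ⇒  d = (64I/π)^(1/4) = (64×3.103×10^6/π)^(1/4) = 89.2 mm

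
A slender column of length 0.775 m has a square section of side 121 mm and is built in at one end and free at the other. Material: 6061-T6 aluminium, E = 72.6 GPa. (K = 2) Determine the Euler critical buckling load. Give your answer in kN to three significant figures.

I = a⁴/12 = 121⁴/12 = 1.786×10^7 mm⁴
I = 1.786×10^7 mm⁴ = 1.786×10^-5 m⁴
Effective length L_e = K·L = 2 × 0.775 = 1.550 m
P_cr = π²EI / L_e² = π² × 72.6×10⁹ × 1.786×10^-5 / 1.550² = 5.328×10^6 N

P_cr ≈ 5330 kN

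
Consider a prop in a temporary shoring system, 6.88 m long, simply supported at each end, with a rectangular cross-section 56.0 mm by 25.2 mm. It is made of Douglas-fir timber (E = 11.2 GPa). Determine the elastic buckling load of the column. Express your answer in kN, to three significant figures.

P_cr ≈ 0.174 kN

Buckling occurs about the weak axis: I_min = h·b³/12 with b = 25.2 mm (the shorter side).
I_min = 56.0×25.2³/12 = 7.468×10^4 mm⁴
I = 7.468×10^4 mm⁴ = 7.468×10^-8 m⁴
Effective length L_e = K·L = 1 × 6.88 = 6.880 m
P_cr = π²EI / L_e² = π² × 11.2×10⁹ × 7.468×10^-8 / 6.880² = 174.4 N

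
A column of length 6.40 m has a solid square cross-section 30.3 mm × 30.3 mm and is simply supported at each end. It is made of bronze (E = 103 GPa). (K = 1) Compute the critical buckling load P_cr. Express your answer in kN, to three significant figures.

P_cr ≈ 1.74 kN

I = a⁴/12 = 30.3⁴/12 = 7.024×10^4 mm⁴
I = 7.024×10^4 mm⁴ = 7.024×10^-8 m⁴
Effective length L_e = K·L = 1 × 6.40 = 6.400 m
P_cr = π²EI / L_e² = π² × 103×10⁹ × 7.024×10^-8 / 6.400² = 1.743×10^3 N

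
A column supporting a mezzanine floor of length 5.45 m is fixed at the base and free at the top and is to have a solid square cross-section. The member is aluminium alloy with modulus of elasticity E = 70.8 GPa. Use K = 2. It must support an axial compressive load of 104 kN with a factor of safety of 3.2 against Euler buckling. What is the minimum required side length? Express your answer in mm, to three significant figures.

a ≈ 161 mm

Required P_cr = n·P = 3.2 × 104 = 332.8 kN
L_e = K·L = 2 × 5.45 = 10.90 m
Required I = P_cr·L_e²/(π²E) = 3.328×10^5 × 10.90² / (π² × 7.08×10^10) = 5.659×10^-5 m⁴
I_req = 5.659×10^7 mm⁴
Solid square: I = a⁴/12  ⇒  a = (12I)^(1/4) = (12×5.659×10^7)^(1/4) = 161 mm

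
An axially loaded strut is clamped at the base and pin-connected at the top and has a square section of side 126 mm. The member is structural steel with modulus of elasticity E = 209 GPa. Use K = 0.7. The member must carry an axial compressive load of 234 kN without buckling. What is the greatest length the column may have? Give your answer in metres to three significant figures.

I = a⁴/12 = 126⁴/12 = 2.100×10^7 mm⁴
I = 2.100×10^-5 m⁴
At the buckling limit P_cr = P = 2.340×10^5 N
From P_cr = π²EI/(K·L)²:  L = (1/K)·√(π²EI/P_cr) = (1/0.7)·√(π²×2.09×10^11×2.100×10^-5/2.340×10^5)
L = 19.4 m

L_max ≈ 19.4 m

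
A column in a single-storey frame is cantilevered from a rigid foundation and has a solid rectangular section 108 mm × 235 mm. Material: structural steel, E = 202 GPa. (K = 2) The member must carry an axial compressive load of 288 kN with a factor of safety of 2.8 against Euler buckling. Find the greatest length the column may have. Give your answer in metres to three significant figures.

L_max ≈ 3.90 m

Buckling occurs about the weak axis: I_min = h·b³/12 with b = 108 mm (the shorter side).
I_min = 235×108³/12 = 2.467×10^7 mm⁴
I = 2.467×10^-5 m⁴
Required critical load P_cr = n·P = 2.8 × 288 = 806.4 kN = 8.064×10^5 N
From P_cr = π²EI/(K·L)²:  L = (1/K)·√(π²EI/P_cr) = (1/2)·√(π²×2.02×10^11×2.467×10^-5/8.064×10^5)
L = 3.90 m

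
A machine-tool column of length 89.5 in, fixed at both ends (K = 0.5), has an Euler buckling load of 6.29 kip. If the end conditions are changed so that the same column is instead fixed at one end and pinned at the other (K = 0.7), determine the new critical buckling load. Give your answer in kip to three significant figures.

P_cr ≈ 3.21 kip

P_cr ∝ 1/K², so P_cr,new = P_cr,old × (K_old/K_new)² = 6.29 × (0.5/0.7)²
= 6.29 × 0.5102 = 3.21 kip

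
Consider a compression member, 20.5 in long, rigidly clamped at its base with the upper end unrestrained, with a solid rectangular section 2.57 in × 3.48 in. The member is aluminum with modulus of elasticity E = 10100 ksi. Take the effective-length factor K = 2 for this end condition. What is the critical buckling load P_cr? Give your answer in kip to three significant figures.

Buckling occurs about the weak axis: I_min = h·b³/12 with b = 2.57 in (the shorter side).
I_min = 3.48×2.57³/12 = 4.923 in⁴
Effective length L_e = K·L = 2 × 20.5 = 41.00 in
P_cr = π²EI / L_e² = π² × 10100×10³ × 4.923 / 41.00² = 2.919×10^5 lb

P_cr ≈ 292 kip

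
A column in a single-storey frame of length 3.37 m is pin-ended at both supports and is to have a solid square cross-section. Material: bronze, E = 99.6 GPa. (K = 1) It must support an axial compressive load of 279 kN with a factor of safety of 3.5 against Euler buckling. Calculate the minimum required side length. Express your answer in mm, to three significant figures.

a ≈ 108 mm

Required P_cr = n·P = 3.5 × 279 = 976.5 kN
L_e = K·L = 1 × 3.37 = 3.370 m
Required I = P_cr·L_e²/(π²E) = 9.765×10^5 × 3.370² / (π² × 9.96×10^10) = 1.128×10^-5 m⁴
I_req = 1.128×10^7 mm⁴
Solid square: I = a⁴/12  ⇒  a = (12I)^(1/4) = (12×1.128×10^7)^(1/4) = 108 mm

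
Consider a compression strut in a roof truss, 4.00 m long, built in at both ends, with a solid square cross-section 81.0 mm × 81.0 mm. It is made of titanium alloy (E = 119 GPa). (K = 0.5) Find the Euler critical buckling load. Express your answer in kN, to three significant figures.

P_cr ≈ 1050 kN

I = a⁴/12 = 81.0⁴/12 = 3.587×10^6 mm⁴
I = 3.587×10^6 mm⁴ = 3.587×10^-6 m⁴
Effective length L_e = K·L = 0.5 × 4.00 = 2.000 m
P_cr = π²EI / L_e² = π² × 119×10⁹ × 3.587×10^-6 / 2.000² = 1.053×10^6 N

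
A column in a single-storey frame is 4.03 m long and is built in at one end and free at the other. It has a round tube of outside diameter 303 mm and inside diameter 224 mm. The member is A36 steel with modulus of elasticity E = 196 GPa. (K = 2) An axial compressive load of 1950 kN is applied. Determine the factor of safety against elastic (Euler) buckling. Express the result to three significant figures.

d_o = 303 mm, d_i = 224 mm
I = π(d_o⁴ − d_i⁴)/64 = π(303⁴ − 224.0⁴)/64 = 2.902×10^8 mm⁴
I = 2.902×10^8 mm⁴ = 2.902×10^-4 m⁴
Effective length L_e = K·L = 2 × 4.03 = 8.060 m
P_cr = π²EI / L_e² = π² × 196×10⁹ × 2.902×10^-4 / 8.060² = 8.640×10^6 N
Factor of safety n = P_cr / P = 8640.4 / 1950 = 4.43

n ≈ 4.43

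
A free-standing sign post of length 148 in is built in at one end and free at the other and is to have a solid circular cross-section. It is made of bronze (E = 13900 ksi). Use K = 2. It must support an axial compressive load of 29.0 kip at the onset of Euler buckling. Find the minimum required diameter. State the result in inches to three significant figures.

d ≈ 4.41 in

L_e = K·L = 2 × 148 = 296.0 in
Required I = P_cr·L_e²/(π²E) = 2.900×10^4 × 296.0² / (π² × 1.39×10^7) = 18.52 in⁴
Solid circle: I = πd⁴/64  ⇒  d = (64I/π)^(1/4) = (64×18.52/π)^(1/4) = 4.41 in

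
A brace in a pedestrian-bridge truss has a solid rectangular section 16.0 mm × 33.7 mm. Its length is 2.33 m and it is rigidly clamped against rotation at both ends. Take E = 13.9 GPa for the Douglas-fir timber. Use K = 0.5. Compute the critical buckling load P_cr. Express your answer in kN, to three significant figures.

Buckling occurs about the weak axis: I_min = h·b³/12 with b = 16.0 mm (the shorter side).
I_min = 33.7×16.0³/12 = 1.150×10^4 mm⁴
I = 1.150×10^4 mm⁴ = 1.150×10^-8 m⁴
Effective length L_e = K·L = 0.5 × 2.33 = 1.165 m
P_cr = π²EI / L_e² = π² × 13.9×10⁹ × 1.150×10^-8 / 1.165² = 1.163×10^3 N

P_cr ≈ 1.16 kN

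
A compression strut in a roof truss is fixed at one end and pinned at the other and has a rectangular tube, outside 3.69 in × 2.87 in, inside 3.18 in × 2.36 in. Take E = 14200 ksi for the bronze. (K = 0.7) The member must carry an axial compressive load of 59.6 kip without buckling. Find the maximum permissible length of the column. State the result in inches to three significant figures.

Weak-axis I_min = (h_o·b_o³ − h_i·b_i³)/12 with b_o = 2.87, b_i = 2.360 in (shorter outer/inner sides).
I_min = (3.69×2.87³ − 3.180×2.360³)/12 = 3.786 in⁴
At the buckling limit P_cr = P = 5.960×10^4 lb
From P_cr = π²EI/(K·L)²:  L = (1/K)·√(π²EI/P_cr) = (1/0.7)·√(π²×1.42×10^7×3.786/5.960×10^4)
L = 135 in

L_max ≈ 135 in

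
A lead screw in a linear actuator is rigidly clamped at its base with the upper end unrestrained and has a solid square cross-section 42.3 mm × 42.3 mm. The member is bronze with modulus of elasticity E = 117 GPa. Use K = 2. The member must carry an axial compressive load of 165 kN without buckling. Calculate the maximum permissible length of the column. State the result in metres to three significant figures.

I = a⁴/12 = 42.3⁴/12 = 2.668×10^5 mm⁴
I = 2.668×10^-7 m⁴
At the buckling limit P_cr = P = 1.650×10^5 N
From P_cr = π²EI/(K·L)²:  L = (1/K)·√(π²EI/P_cr) = (1/2)·√(π²×1.17×10^11×2.668×10^-7/1.650×10^5)
L = 0.683 m

L_max ≈ 0.683 m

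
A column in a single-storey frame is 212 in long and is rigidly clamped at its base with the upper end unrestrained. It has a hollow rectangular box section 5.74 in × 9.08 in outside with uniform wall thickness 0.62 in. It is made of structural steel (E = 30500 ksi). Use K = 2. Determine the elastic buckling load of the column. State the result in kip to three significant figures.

P_cr ≈ 140 kip

Inner dimensions: h_i = 9.08 − 2×0.62 = 7.840 in, b_i = 5.74 − 2×0.62 = 4.500 in
Weak-axis I_min = (h_o·b_o³ − h_i·b_i³)/12 with b_o = 5.74, b_i = 4.500 in (shorter outer/inner sides).
I_min = (9.08×5.74³ − 7.840×4.500³)/12 = 83.57 in⁴
Effective length L_e = K·L = 2 × 212 = 424.0 in
P_cr = π²EI / L_e² = π² × 30500×10³ × 83.57 / 424.0² = 1.399×10^5 lb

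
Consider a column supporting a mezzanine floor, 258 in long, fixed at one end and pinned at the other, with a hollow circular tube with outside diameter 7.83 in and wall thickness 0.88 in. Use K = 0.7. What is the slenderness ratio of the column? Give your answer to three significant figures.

Inner diameter d_i = 7.83 − 2×0.88 = 6.070 in
I = π(d_o⁴ − d_i⁴)/64 = π(7.83⁴ − 6.070⁴)/64 = 117.9 in⁴
A = 19.21 in²;  r_min = √(I/A) = √(117.9/19.21) = 2.477 in
L_e = K·L = 0.7 × 258 = 180.6 in
λ = L_e / r_min = 180.60 / 2.477 = 72.9

λ ≈ 72.9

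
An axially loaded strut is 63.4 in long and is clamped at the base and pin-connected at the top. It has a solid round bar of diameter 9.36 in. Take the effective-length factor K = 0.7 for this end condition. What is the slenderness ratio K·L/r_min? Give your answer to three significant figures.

λ ≈ 19.0

For a solid circle r = d/4 = 9.36/4 = 2.340 in
L_e = K·L = 0.7 × 63.4 = 44.38 in
λ = L_e / r_min = 44.380 / 2.340 = 19.0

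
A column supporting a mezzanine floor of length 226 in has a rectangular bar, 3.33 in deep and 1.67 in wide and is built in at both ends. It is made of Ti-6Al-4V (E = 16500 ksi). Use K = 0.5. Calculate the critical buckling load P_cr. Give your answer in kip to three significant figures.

Buckling occurs about the weak axis: I_min = h·b³/12 with b = 1.67 in (the shorter side).
I_min = 3.33×1.67³/12 = 1.292 in⁴
Effective length L_e = K·L = 0.5 × 226 = 113.0 in
P_cr = π²EI / L_e² = π² × 16500×10³ × 1.292 / 113.0² = 1.648×10^4 lb

P_cr ≈ 16.5 kip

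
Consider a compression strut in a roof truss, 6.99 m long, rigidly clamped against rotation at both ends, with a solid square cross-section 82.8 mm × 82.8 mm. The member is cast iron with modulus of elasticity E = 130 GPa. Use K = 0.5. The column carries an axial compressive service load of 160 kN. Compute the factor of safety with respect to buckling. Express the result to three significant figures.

n ≈ 2.57

I = a⁴/12 = 82.8⁴/12 = 3.917×10^6 mm⁴
I = 3.917×10^6 mm⁴ = 3.917×10^-6 m⁴
Effective length L_e = K·L = 0.5 × 6.99 = 3.495 m
P_cr = π²EI / L_e² = π² × 130×10⁹ × 3.917×10^-6 / 3.495² = 4.114×10^5 N
Factor of safety n = P_cr / P = 411.42 / 160 = 2.57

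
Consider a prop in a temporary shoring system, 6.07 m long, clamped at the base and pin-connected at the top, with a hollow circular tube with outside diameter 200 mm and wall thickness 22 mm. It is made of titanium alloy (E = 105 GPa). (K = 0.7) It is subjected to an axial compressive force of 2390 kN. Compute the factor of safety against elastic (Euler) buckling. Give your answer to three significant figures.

n ≈ 1.19

Inner diameter d_i = 200 − 2×22 = 156.0 mm
I = π(d_o⁴ − d_i⁴)/64 = π(200⁴ − 156.0⁴)/64 = 4.947×10^7 mm⁴
I = 4.947×10^7 mm⁴ = 4.947×10^-5 m⁴
Effective length L_e = K·L = 0.7 × 6.07 = 4.249 m
P_cr = π²EI / L_e² = π² × 105×10⁹ × 4.947×10^-5 / 4.249² = 2.840×10^6 N
Factor of safety n = P_cr / P = 2839.5 / 2390 = 1.19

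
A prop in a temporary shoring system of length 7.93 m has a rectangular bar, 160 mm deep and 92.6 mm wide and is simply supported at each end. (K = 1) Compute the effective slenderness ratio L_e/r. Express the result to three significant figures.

λ ≈ 297

For a rectangle r_min = b/√12 = 92.6/√12 = 26.73 mm
L_e = K·L = 1 × 7.93 m = 7.930 m = 7930.0 mm
λ = L_e / r_min = 7930.0 / 26.73 = 297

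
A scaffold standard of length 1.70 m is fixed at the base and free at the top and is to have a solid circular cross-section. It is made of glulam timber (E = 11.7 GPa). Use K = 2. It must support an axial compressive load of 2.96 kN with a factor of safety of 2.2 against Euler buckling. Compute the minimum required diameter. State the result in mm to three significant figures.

d ≈ 60.4 mm

Required P_cr = n·P = 2.2 × 2.96 = 6.512 kN
L_e = K·L = 2 × 1.70 = 3.400 m
Required I = P_cr·L_e²/(π²E) = 6.512×10^3 × 3.400² / (π² × 1.17×10^10) = 6.519×10^-7 m⁴
I_req = 6.519×10^5 mm⁴
Solid circle: I = πd⁴/64  ⇒  d = (64I/π)^(1/4) = (64×6.519×10^5/π)^(1/4) = 60.4 mm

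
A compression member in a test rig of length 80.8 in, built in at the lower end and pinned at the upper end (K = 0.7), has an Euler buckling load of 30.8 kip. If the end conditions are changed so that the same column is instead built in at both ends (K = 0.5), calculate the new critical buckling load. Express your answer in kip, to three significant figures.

P_cr ≈ 60.4 kip

P_cr ∝ 1/K², so P_cr,new = P_cr,old × (K_old/K_new)² = 30.8 × (0.7/0.5)²
= 30.8 × 1.960 = 60.4 kip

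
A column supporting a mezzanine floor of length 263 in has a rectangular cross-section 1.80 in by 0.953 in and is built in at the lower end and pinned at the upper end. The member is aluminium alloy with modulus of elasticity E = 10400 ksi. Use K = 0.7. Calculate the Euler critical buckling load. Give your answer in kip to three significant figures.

P_cr ≈ 0.393 kip

Buckling occurs about the weak axis: I_min = h·b³/12 with b = 0.953 in (the shorter side).
I_min = 1.80×0.953³/12 = 0.1298 in⁴
Effective length L_e = K·L = 0.7 × 263 = 184.1 in
P_cr = π²EI / L_e² = π² × 10400×10³ × 0.1298 / 184.1² = 393.2 lb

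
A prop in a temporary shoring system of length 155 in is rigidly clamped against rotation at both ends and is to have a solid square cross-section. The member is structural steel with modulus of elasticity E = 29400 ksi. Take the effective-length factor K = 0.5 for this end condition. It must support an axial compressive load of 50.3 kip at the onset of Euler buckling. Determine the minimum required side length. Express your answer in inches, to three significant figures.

a ≈ 1.88 in

L_e = K·L = 0.5 × 155 = 77.50 in
Required I = P_cr·L_e²/(π²E) = 5.030×10^4 × 77.50² / (π² × 2.94×10^7) = 1.041 in⁴
Solid square: I = a⁴/12  ⇒  a = (12I)^(1/4) = (12×1.041)^(1/4) = 1.88 in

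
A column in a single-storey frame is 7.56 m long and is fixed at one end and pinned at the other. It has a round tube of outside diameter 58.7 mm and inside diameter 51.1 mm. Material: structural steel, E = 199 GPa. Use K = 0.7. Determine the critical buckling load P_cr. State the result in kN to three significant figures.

P_cr ≈ 17.4 kN

d_o = 58.7 mm, d_i = 51.1 mm
I = π(d_o⁴ − d_i⁴)/64 = π(58.7⁴ − 51.10⁴)/64 = 2.481×10^5 mm⁴
I = 2.481×10^5 mm⁴ = 2.481×10^-7 m⁴
Effective length L_e = K·L = 0.7 × 7.56 = 5.292 m
P_cr = π²EI / L_e² = π² × 199×10⁹ × 2.481×10^-7 / 5.292² = 1.740×10^4 N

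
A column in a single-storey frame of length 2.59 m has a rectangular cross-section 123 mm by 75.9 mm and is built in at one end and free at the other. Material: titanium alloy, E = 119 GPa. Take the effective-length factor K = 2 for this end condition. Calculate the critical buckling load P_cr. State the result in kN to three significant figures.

P_cr ≈ 196 kN

Buckling occurs about the weak axis: I_min = h·b³/12 with b = 75.9 mm (the shorter side).
I_min = 123×75.9³/12 = 4.482×10^6 mm⁴
I = 4.482×10^6 mm⁴ = 4.482×10^-6 m⁴
Effective length L_e = K·L = 2 × 2.59 = 5.180 m
P_cr = π²EI / L_e² = π² × 119×10⁹ × 4.482×10^-6 / 5.180² = 1.962×10^5 N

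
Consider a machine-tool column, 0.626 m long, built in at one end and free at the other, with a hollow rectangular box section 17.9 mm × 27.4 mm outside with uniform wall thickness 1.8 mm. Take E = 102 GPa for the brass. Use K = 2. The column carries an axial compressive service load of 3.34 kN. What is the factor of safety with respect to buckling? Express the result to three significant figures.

Inner dimensions: h_i = 27.4 − 2×1.8 = 23.80 mm, b_i = 17.9 − 2×1.8 = 14.30 mm
Weak-axis I_min = (h_o·b_o³ − h_i·b_i³)/12 with b_o = 17.9, b_i = 14.30 mm (shorter outer/inner sides).
I_min = (27.4×17.9³ − 23.80×14.30³)/12 = 7.296×10^3 mm⁴
I = 7.296×10^3 mm⁴ = 7.296×10^-9 m⁴
Effective length L_e = K·L = 2 × 0.626 = 1.252 m
P_cr = π²EI / L_e² = π² × 102×10⁹ × 7.296×10^-9 / 1.252² = 4.686×10^3 N
Factor of safety n = P_cr / P = 4.6857 / 3.34 = 1.40

n ≈ 1.40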